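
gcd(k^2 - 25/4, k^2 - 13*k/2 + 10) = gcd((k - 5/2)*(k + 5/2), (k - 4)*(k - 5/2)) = k - 5/2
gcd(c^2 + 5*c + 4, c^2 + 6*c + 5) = c + 1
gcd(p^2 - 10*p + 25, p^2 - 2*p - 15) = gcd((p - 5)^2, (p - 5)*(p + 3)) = p - 5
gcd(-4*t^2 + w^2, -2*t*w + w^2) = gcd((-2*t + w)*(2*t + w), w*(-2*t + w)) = 2*t - w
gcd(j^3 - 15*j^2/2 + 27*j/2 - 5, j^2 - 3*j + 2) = j - 2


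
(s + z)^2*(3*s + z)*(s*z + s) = 3*s^4*z + 3*s^4 + 7*s^3*z^2 + 7*s^3*z + 5*s^2*z^3 + 5*s^2*z^2 + s*z^4 + s*z^3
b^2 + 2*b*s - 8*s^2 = (b - 2*s)*(b + 4*s)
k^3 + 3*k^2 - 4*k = k*(k - 1)*(k + 4)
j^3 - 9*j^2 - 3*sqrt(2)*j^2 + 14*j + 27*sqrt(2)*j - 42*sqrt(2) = (j - 7)*(j - 2)*(j - 3*sqrt(2))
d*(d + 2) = d^2 + 2*d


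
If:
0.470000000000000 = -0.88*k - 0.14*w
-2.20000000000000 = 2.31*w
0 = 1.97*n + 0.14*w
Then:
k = -0.38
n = 0.07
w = -0.95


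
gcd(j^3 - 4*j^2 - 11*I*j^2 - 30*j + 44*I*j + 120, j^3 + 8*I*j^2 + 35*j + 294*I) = j - 6*I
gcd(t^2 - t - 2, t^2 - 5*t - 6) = t + 1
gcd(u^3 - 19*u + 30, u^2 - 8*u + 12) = u - 2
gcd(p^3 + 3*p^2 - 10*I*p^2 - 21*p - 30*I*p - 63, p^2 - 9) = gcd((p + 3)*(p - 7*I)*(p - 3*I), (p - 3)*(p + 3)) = p + 3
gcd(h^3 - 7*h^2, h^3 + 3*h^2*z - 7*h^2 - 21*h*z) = h^2 - 7*h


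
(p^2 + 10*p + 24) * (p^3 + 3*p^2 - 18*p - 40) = p^5 + 13*p^4 + 36*p^3 - 148*p^2 - 832*p - 960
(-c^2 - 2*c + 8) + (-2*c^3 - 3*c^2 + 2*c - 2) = -2*c^3 - 4*c^2 + 6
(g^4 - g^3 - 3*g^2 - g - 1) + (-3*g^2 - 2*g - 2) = g^4 - g^3 - 6*g^2 - 3*g - 3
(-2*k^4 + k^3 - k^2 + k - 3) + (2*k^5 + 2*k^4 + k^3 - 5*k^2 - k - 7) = 2*k^5 + 2*k^3 - 6*k^2 - 10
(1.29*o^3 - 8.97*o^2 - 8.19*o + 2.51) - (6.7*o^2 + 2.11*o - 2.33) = 1.29*o^3 - 15.67*o^2 - 10.3*o + 4.84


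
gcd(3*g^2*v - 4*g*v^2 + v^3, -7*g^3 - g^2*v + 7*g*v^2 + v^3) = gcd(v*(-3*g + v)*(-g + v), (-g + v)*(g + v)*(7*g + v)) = -g + v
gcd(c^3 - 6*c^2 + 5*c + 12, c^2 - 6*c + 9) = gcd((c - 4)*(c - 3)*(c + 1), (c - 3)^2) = c - 3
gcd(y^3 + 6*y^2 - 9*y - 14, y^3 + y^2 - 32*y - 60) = 1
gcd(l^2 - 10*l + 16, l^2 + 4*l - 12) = l - 2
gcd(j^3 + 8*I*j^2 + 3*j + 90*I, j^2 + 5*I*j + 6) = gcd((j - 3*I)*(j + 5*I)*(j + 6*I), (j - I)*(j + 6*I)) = j + 6*I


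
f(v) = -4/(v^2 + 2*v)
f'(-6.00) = -0.07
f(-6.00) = -0.17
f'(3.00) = 0.14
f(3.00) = -0.27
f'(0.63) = 4.75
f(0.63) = -2.41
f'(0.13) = 117.90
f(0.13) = -14.45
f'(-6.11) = -0.06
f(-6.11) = -0.16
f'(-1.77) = -37.17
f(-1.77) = 9.83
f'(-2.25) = -31.60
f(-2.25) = -7.11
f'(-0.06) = 555.02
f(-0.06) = 34.36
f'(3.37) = 0.11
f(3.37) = -0.22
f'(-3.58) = -0.65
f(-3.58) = -0.71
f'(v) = -4*(-2*v - 2)/(v^2 + 2*v)^2 = 8*(v + 1)/(v^2*(v + 2)^2)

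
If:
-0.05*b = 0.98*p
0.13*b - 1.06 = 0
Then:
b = 8.15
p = -0.42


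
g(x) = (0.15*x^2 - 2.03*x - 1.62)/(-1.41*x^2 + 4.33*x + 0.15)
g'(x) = (0.3*x - 2.03)/(-1.41*x^2 + 4.33*x + 0.15) + (2.82*x - 4.33)*(0.15*x^2 - 2.03*x - 1.62)/(-1.41*x^2 + 4.33*x + 0.15)^2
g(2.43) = -2.42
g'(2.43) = -3.15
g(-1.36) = -0.17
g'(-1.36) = 0.13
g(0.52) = -1.30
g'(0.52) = 0.92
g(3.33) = 6.30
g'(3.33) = -28.92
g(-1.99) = -0.21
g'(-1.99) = 0.04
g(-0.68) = 0.05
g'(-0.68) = 0.74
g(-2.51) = -0.23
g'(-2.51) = 0.01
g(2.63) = -3.32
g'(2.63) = -6.43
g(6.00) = 0.34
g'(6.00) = -0.16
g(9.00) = 0.10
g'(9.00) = -0.04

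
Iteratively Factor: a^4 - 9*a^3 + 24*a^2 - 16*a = (a)*(a^3 - 9*a^2 + 24*a - 16) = a*(a - 4)*(a^2 - 5*a + 4) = a*(a - 4)^2*(a - 1)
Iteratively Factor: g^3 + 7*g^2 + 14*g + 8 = (g + 4)*(g^2 + 3*g + 2) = (g + 2)*(g + 4)*(g + 1)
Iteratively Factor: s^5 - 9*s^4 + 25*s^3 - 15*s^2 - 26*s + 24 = (s - 4)*(s^4 - 5*s^3 + 5*s^2 + 5*s - 6) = (s - 4)*(s - 1)*(s^3 - 4*s^2 + s + 6) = (s - 4)*(s - 1)*(s + 1)*(s^2 - 5*s + 6) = (s - 4)*(s - 2)*(s - 1)*(s + 1)*(s - 3)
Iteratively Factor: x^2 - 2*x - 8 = (x - 4)*(x + 2)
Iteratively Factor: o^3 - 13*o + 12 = (o + 4)*(o^2 - 4*o + 3) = (o - 3)*(o + 4)*(o - 1)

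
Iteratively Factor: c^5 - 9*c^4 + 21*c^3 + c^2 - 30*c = (c - 2)*(c^4 - 7*c^3 + 7*c^2 + 15*c) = (c - 2)*(c + 1)*(c^3 - 8*c^2 + 15*c) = c*(c - 2)*(c + 1)*(c^2 - 8*c + 15) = c*(c - 5)*(c - 2)*(c + 1)*(c - 3)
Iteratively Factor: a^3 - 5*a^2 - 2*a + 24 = (a - 3)*(a^2 - 2*a - 8) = (a - 3)*(a + 2)*(a - 4)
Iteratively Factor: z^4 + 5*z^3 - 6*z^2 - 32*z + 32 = (z + 4)*(z^3 + z^2 - 10*z + 8) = (z - 2)*(z + 4)*(z^2 + 3*z - 4) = (z - 2)*(z - 1)*(z + 4)*(z + 4)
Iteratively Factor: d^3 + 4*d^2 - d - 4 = (d + 1)*(d^2 + 3*d - 4) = (d - 1)*(d + 1)*(d + 4)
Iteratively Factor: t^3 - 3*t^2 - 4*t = (t + 1)*(t^2 - 4*t) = (t - 4)*(t + 1)*(t)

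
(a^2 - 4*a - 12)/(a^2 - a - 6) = (a - 6)/(a - 3)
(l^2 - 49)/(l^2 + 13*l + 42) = (l - 7)/(l + 6)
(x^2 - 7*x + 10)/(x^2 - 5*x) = (x - 2)/x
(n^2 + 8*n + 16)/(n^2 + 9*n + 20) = (n + 4)/(n + 5)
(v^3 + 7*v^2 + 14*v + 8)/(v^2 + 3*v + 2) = v + 4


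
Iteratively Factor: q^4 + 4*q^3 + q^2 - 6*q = (q - 1)*(q^3 + 5*q^2 + 6*q) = (q - 1)*(q + 3)*(q^2 + 2*q) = (q - 1)*(q + 2)*(q + 3)*(q)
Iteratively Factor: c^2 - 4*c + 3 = (c - 1)*(c - 3)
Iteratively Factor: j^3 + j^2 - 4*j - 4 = (j + 1)*(j^2 - 4) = (j + 1)*(j + 2)*(j - 2)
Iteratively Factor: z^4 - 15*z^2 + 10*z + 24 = (z - 2)*(z^3 + 2*z^2 - 11*z - 12) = (z - 2)*(z + 4)*(z^2 - 2*z - 3) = (z - 3)*(z - 2)*(z + 4)*(z + 1)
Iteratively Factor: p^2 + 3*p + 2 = (p + 2)*(p + 1)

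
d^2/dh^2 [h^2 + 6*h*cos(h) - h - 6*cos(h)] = -6*h*cos(h) - 12*sin(h) + 6*cos(h) + 2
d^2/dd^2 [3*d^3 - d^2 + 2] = 18*d - 2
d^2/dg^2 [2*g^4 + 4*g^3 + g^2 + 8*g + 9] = 24*g^2 + 24*g + 2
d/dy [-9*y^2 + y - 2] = 1 - 18*y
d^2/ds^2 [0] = 0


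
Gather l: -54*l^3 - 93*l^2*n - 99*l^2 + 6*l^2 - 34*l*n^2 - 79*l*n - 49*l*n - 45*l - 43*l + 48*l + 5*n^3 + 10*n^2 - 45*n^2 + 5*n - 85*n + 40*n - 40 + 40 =-54*l^3 + l^2*(-93*n - 93) + l*(-34*n^2 - 128*n - 40) + 5*n^3 - 35*n^2 - 40*n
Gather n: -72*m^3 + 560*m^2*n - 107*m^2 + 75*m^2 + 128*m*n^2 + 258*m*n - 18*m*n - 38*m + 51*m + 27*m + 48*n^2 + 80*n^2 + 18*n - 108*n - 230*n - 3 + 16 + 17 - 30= -72*m^3 - 32*m^2 + 40*m + n^2*(128*m + 128) + n*(560*m^2 + 240*m - 320)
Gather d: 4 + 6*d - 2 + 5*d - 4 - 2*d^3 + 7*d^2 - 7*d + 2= -2*d^3 + 7*d^2 + 4*d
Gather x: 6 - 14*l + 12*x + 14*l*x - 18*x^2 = -14*l - 18*x^2 + x*(14*l + 12) + 6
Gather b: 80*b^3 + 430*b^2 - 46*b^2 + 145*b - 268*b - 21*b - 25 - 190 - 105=80*b^3 + 384*b^2 - 144*b - 320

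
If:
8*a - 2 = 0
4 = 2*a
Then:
No Solution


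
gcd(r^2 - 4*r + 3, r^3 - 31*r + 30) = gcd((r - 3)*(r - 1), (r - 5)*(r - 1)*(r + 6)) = r - 1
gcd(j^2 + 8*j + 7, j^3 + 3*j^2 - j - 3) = j + 1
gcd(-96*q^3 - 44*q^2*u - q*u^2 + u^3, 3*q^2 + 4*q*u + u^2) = 3*q + u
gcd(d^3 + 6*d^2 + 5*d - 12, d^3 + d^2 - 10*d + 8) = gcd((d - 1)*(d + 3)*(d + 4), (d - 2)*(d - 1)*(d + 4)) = d^2 + 3*d - 4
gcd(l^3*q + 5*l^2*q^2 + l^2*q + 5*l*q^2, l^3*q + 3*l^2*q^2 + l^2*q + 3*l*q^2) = l^2*q + l*q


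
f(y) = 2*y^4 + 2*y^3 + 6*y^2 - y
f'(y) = 8*y^3 + 6*y^2 + 12*y - 1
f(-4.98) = 1136.89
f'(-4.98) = -900.01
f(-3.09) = 183.70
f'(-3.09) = -216.82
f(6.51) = 4391.71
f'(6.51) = 2538.56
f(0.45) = 1.03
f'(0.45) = 6.34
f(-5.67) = 1901.10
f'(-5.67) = -1334.42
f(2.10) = 81.78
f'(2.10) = 124.75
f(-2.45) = 81.11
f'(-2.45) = -112.03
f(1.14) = 13.00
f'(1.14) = 32.33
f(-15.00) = 95865.00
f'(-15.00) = -25831.00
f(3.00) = 267.00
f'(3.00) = 305.00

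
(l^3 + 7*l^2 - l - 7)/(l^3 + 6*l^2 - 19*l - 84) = (l^2 - 1)/(l^2 - l - 12)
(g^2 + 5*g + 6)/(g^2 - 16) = (g^2 + 5*g + 6)/(g^2 - 16)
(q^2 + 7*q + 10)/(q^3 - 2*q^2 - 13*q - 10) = (q + 5)/(q^2 - 4*q - 5)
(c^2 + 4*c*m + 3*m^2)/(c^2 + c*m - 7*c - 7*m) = (c + 3*m)/(c - 7)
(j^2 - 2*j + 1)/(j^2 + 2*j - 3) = (j - 1)/(j + 3)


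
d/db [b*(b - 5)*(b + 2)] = 3*b^2 - 6*b - 10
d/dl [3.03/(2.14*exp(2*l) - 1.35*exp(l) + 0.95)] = (4.0905 - 12.9684*exp(l))*exp(l)/(2.14*exp(2*l) - 1.35*exp(l) + 0.95)^2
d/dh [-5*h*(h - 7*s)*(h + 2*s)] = -15*h^2 + 50*h*s + 70*s^2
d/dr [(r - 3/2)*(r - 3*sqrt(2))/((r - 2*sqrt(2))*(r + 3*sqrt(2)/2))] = (3*r^2 + 5*sqrt(2)*r^2 - 18*sqrt(2)*r - 24*r + 27 + 36*sqrt(2))/(2*r^4 - 2*sqrt(2)*r^3 - 23*r^2 + 12*sqrt(2)*r + 72)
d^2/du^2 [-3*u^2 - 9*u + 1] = -6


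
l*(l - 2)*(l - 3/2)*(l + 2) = l^4 - 3*l^3/2 - 4*l^2 + 6*l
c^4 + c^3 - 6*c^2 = c^2*(c - 2)*(c + 3)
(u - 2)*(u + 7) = u^2 + 5*u - 14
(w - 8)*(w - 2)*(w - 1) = w^3 - 11*w^2 + 26*w - 16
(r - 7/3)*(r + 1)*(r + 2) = r^3 + 2*r^2/3 - 5*r - 14/3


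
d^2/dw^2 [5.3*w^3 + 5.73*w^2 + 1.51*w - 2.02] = 31.8*w + 11.46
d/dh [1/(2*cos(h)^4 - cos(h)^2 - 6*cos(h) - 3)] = 2*(2*cos(h) + cos(3*h) - 3)*sin(h)/(-2*cos(h)^4 + cos(h)^2 + 6*cos(h) + 3)^2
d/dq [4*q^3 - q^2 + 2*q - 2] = 12*q^2 - 2*q + 2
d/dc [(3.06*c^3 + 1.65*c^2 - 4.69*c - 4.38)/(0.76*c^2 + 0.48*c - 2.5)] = (2.3256*c^4 + 2.9376*c^3 - 18.5936*c^2 - 1.5924*c + 13.8274)/(0.5776*c^4 + 0.7296*c^3 - 3.5696*c^2 - 2.4*c + 6.25)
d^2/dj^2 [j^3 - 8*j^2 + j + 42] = 6*j - 16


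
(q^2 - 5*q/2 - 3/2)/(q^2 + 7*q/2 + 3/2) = (q - 3)/(q + 3)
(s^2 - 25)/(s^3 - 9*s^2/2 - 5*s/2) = 2*(s + 5)/(s*(2*s + 1))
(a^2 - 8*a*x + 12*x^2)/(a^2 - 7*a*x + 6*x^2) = (-a + 2*x)/(-a + x)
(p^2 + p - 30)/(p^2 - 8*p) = (p^2 + p - 30)/(p*(p - 8))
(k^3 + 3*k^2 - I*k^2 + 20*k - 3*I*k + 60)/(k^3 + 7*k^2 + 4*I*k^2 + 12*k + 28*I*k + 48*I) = (k - 5*I)/(k + 4)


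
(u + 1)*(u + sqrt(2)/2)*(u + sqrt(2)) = u^3 + u^2 + 3*sqrt(2)*u^2/2 + u + 3*sqrt(2)*u/2 + 1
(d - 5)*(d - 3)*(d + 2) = d^3 - 6*d^2 - d + 30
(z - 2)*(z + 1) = z^2 - z - 2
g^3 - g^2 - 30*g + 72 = (g - 4)*(g - 3)*(g + 6)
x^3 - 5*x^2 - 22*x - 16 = (x - 8)*(x + 1)*(x + 2)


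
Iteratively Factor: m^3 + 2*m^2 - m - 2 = (m - 1)*(m^2 + 3*m + 2) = (m - 1)*(m + 2)*(m + 1)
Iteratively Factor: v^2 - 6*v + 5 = (v - 5)*(v - 1)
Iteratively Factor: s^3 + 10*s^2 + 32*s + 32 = (s + 2)*(s^2 + 8*s + 16) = (s + 2)*(s + 4)*(s + 4)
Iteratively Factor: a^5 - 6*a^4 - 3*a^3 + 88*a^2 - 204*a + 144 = (a - 3)*(a^4 - 3*a^3 - 12*a^2 + 52*a - 48) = (a - 3)^2*(a^3 - 12*a + 16) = (a - 3)^2*(a + 4)*(a^2 - 4*a + 4) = (a - 3)^2*(a - 2)*(a + 4)*(a - 2)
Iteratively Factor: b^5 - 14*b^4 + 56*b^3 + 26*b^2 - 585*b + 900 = (b - 3)*(b^4 - 11*b^3 + 23*b^2 + 95*b - 300) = (b - 3)*(b + 3)*(b^3 - 14*b^2 + 65*b - 100) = (b - 5)*(b - 3)*(b + 3)*(b^2 - 9*b + 20) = (b - 5)^2*(b - 3)*(b + 3)*(b - 4)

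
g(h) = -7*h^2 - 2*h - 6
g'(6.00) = -86.00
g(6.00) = -270.00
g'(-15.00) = 208.00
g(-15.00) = -1551.00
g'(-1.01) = 12.14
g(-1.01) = -11.12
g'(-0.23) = 1.22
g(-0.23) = -5.91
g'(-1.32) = 16.48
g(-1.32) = -15.56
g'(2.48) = -36.72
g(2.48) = -54.01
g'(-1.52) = 19.28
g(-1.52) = -19.13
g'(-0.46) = 4.44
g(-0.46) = -6.56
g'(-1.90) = 24.60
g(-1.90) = -27.47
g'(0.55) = -9.70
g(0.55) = -9.22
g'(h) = -14*h - 2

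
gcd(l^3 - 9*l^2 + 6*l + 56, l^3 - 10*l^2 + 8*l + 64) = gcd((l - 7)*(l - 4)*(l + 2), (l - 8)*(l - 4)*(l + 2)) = l^2 - 2*l - 8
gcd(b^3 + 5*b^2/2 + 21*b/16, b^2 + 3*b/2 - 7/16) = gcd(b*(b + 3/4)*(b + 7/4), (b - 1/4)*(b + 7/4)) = b + 7/4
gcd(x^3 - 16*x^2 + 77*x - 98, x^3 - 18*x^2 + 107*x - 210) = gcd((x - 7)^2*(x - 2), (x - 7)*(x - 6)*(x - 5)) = x - 7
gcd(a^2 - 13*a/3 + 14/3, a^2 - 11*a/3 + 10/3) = a - 2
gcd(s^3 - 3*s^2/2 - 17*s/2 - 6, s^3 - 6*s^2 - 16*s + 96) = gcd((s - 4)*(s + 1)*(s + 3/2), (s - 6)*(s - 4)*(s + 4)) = s - 4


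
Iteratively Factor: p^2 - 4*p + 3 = (p - 1)*(p - 3)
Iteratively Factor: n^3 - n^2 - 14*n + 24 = (n - 3)*(n^2 + 2*n - 8) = (n - 3)*(n + 4)*(n - 2)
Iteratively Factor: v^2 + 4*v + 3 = (v + 3)*(v + 1)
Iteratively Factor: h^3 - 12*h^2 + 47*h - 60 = (h - 4)*(h^2 - 8*h + 15) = (h - 5)*(h - 4)*(h - 3)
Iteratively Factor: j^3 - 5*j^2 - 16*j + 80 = (j + 4)*(j^2 - 9*j + 20) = (j - 5)*(j + 4)*(j - 4)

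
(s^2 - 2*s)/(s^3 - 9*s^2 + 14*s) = 1/(s - 7)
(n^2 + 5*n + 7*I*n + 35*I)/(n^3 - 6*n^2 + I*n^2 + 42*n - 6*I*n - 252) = (n + 5)/(n^2 - 6*n*(1 + I) + 36*I)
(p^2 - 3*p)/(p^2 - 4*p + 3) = p/(p - 1)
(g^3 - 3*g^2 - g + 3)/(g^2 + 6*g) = (g^3 - 3*g^2 - g + 3)/(g*(g + 6))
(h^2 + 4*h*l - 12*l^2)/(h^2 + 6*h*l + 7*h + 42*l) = (h - 2*l)/(h + 7)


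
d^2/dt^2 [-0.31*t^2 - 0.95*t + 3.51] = -0.620000000000000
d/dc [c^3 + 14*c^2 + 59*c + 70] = 3*c^2 + 28*c + 59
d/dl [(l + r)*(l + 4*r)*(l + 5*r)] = 3*l^2 + 20*l*r + 29*r^2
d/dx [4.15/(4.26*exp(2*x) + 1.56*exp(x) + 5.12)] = (-35.358*exp(x) - 6.474)*exp(x)/(4.26*exp(2*x) + 1.56*exp(x) + 5.12)^2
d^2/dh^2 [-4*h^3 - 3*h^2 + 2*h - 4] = -24*h - 6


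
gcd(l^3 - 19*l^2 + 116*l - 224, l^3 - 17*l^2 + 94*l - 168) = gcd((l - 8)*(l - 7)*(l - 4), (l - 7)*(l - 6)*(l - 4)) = l^2 - 11*l + 28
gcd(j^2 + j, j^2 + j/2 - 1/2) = j + 1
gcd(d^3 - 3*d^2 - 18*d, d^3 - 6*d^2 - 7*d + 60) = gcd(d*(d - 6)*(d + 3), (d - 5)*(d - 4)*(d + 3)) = d + 3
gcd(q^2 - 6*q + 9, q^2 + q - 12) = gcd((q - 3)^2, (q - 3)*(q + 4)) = q - 3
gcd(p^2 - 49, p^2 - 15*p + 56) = p - 7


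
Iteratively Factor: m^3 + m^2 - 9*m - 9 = (m + 1)*(m^2 - 9) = (m + 1)*(m + 3)*(m - 3)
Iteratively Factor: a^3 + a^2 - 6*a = (a)*(a^2 + a - 6) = a*(a - 2)*(a + 3)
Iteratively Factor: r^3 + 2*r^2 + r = (r)*(r^2 + 2*r + 1) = r*(r + 1)*(r + 1)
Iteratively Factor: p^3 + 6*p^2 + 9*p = (p + 3)*(p^2 + 3*p) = p*(p + 3)*(p + 3)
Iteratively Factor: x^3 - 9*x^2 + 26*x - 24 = (x - 3)*(x^2 - 6*x + 8) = (x - 3)*(x - 2)*(x - 4)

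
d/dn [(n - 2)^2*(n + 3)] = (n - 2)*(3*n + 4)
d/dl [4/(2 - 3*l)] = 12/(3*l - 2)^2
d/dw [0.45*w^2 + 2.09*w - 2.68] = 0.9*w + 2.09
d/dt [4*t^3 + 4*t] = 12*t^2 + 4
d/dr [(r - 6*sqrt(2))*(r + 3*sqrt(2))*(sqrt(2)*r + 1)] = 3*sqrt(2)*r^2 - 10*r - 39*sqrt(2)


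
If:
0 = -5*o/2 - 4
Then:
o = -8/5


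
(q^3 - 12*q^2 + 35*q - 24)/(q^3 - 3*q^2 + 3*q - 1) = (q^2 - 11*q + 24)/(q^2 - 2*q + 1)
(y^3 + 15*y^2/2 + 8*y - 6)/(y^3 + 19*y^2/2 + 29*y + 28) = (2*y^2 + 11*y - 6)/(2*y^2 + 15*y + 28)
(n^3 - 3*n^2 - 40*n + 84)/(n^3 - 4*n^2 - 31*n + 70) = (n + 6)/(n + 5)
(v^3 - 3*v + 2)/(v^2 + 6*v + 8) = (v^2 - 2*v + 1)/(v + 4)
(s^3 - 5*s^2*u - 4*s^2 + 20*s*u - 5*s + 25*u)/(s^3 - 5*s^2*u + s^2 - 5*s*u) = (s - 5)/s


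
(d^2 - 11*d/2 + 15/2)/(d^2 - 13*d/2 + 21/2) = (2*d - 5)/(2*d - 7)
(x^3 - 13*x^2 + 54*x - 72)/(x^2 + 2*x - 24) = (x^2 - 9*x + 18)/(x + 6)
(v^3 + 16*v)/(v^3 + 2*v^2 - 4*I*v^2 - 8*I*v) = (v + 4*I)/(v + 2)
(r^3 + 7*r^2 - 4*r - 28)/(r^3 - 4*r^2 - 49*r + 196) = (r^2 - 4)/(r^2 - 11*r + 28)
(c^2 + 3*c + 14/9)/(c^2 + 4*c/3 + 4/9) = (3*c + 7)/(3*c + 2)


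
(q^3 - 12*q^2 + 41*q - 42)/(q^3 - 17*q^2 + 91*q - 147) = (q - 2)/(q - 7)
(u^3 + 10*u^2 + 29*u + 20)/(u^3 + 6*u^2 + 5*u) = (u + 4)/u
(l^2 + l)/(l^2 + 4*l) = (l + 1)/(l + 4)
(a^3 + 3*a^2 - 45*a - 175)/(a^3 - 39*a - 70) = (a + 5)/(a + 2)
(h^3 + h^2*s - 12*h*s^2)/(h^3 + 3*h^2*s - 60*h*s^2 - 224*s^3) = h*(-h + 3*s)/(-h^2 + h*s + 56*s^2)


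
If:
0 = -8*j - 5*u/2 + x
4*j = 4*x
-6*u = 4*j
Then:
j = 0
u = 0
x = 0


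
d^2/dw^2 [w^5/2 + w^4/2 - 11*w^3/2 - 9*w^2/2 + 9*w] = 10*w^3 + 6*w^2 - 33*w - 9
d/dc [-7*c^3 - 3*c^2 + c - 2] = -21*c^2 - 6*c + 1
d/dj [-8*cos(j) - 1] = 8*sin(j)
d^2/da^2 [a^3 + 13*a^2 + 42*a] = 6*a + 26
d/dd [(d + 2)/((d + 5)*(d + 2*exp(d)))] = (-(d + 2)*(d + 5)*(2*exp(d) + 1) - (d + 2)*(d + 2*exp(d)) + (d + 5)*(d + 2*exp(d)))/((d + 5)^2*(d + 2*exp(d))^2)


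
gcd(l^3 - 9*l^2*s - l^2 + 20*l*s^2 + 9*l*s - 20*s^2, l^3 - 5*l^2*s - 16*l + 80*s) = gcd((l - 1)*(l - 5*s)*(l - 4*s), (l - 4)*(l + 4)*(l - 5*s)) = -l + 5*s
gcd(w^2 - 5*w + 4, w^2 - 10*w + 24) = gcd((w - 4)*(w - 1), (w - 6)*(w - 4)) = w - 4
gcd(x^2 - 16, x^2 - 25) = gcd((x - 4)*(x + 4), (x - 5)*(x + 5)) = 1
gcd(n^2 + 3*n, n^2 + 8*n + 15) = n + 3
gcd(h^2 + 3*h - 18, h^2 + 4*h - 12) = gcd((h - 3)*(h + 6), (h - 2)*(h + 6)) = h + 6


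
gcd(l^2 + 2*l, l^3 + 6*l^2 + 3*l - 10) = l + 2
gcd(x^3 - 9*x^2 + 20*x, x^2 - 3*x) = x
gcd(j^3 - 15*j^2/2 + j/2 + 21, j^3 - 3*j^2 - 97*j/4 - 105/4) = j^2 - 11*j/2 - 21/2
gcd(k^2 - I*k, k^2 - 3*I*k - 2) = k - I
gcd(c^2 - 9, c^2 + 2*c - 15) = c - 3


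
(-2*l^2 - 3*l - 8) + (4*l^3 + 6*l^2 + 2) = 4*l^3 + 4*l^2 - 3*l - 6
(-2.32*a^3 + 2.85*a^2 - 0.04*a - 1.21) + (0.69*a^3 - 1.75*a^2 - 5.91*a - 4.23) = -1.63*a^3 + 1.1*a^2 - 5.95*a - 5.44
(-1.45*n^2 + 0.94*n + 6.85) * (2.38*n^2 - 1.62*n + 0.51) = -3.451*n^4 + 4.5862*n^3 + 14.0407*n^2 - 10.6176*n + 3.4935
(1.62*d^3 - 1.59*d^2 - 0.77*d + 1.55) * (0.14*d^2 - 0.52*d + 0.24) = 0.2268*d^5 - 1.065*d^4 + 1.1078*d^3 + 0.2358*d^2 - 0.9908*d + 0.372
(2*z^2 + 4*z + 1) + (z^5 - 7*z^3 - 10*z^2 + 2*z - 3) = z^5 - 7*z^3 - 8*z^2 + 6*z - 2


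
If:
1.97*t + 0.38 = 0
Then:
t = -0.19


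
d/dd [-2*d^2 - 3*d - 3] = -4*d - 3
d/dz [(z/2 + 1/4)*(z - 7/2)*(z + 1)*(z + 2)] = 2*z^3 - 35*z/4 - 45/8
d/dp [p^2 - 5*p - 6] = 2*p - 5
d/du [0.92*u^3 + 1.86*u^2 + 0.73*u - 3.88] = 2.76*u^2 + 3.72*u + 0.73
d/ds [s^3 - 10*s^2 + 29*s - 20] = 3*s^2 - 20*s + 29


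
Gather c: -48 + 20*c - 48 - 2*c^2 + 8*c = -2*c^2 + 28*c - 96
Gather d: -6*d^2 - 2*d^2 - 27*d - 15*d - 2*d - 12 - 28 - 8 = -8*d^2 - 44*d - 48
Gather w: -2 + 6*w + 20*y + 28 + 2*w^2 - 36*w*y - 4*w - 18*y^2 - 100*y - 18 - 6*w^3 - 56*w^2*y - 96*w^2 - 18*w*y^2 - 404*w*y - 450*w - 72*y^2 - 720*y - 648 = -6*w^3 + w^2*(-56*y - 94) + w*(-18*y^2 - 440*y - 448) - 90*y^2 - 800*y - 640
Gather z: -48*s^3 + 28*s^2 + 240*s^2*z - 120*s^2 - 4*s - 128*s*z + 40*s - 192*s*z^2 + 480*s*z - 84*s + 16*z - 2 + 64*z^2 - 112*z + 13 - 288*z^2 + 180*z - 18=-48*s^3 - 92*s^2 - 48*s + z^2*(-192*s - 224) + z*(240*s^2 + 352*s + 84) - 7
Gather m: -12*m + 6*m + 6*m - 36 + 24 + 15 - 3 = 0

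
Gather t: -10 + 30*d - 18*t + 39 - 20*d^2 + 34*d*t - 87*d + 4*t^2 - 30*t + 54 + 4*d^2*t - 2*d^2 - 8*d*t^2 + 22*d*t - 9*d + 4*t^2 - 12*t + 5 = -22*d^2 - 66*d + t^2*(8 - 8*d) + t*(4*d^2 + 56*d - 60) + 88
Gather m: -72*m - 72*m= -144*m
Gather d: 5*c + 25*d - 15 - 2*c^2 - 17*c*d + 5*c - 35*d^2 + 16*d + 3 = -2*c^2 + 10*c - 35*d^2 + d*(41 - 17*c) - 12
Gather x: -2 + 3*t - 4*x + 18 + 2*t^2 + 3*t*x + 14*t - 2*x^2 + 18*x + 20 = 2*t^2 + 17*t - 2*x^2 + x*(3*t + 14) + 36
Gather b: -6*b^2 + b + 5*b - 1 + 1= -6*b^2 + 6*b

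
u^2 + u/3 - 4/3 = (u - 1)*(u + 4/3)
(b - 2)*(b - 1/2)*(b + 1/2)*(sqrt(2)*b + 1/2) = sqrt(2)*b^4 - 2*sqrt(2)*b^3 + b^3/2 - b^2 - sqrt(2)*b^2/4 - b/8 + sqrt(2)*b/2 + 1/4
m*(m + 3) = m^2 + 3*m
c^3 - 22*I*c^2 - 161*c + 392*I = (c - 8*I)*(c - 7*I)^2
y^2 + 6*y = y*(y + 6)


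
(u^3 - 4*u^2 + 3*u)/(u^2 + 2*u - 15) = u*(u - 1)/(u + 5)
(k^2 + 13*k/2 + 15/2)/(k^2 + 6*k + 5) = (k + 3/2)/(k + 1)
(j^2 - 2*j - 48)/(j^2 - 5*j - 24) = (j + 6)/(j + 3)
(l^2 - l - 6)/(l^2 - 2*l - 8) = (l - 3)/(l - 4)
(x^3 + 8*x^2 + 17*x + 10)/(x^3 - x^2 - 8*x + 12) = (x^3 + 8*x^2 + 17*x + 10)/(x^3 - x^2 - 8*x + 12)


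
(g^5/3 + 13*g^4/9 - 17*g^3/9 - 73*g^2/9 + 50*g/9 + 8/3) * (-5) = -5*g^5/3 - 65*g^4/9 + 85*g^3/9 + 365*g^2/9 - 250*g/9 - 40/3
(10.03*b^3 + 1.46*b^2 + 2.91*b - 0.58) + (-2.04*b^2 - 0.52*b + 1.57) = 10.03*b^3 - 0.58*b^2 + 2.39*b + 0.99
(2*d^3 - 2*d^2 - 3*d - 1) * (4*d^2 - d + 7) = 8*d^5 - 10*d^4 + 4*d^3 - 15*d^2 - 20*d - 7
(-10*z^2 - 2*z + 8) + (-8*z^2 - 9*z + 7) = -18*z^2 - 11*z + 15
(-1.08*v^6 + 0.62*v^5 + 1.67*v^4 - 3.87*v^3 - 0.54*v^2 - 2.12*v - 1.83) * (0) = 0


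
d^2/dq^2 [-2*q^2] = -4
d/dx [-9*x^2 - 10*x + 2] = -18*x - 10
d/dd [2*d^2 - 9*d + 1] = 4*d - 9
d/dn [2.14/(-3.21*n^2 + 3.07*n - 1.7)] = (13.7388*n - 6.5698)/(3.21*n^2 - 3.07*n + 1.7)^2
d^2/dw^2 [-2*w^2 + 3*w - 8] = -4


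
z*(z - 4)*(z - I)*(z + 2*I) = z^4 - 4*z^3 + I*z^3 + 2*z^2 - 4*I*z^2 - 8*z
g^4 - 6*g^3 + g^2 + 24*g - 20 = (g - 5)*(g - 2)*(g - 1)*(g + 2)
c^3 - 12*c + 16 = (c - 2)^2*(c + 4)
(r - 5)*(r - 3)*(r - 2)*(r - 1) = r^4 - 11*r^3 + 41*r^2 - 61*r + 30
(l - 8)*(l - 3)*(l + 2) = l^3 - 9*l^2 + 2*l + 48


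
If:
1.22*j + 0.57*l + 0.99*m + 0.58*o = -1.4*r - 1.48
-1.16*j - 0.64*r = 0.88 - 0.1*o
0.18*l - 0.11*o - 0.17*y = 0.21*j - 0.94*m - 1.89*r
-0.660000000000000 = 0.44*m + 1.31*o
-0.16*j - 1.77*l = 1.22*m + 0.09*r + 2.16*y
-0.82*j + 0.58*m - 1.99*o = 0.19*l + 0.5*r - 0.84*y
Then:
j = -1.02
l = 0.75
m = -1.28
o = -0.07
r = 0.46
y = 0.16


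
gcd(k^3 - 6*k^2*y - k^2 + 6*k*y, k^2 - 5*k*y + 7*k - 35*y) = 1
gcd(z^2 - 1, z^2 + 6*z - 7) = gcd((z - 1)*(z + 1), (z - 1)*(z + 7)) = z - 1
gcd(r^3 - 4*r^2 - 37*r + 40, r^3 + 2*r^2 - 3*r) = r - 1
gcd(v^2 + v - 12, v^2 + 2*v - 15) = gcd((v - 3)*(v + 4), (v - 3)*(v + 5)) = v - 3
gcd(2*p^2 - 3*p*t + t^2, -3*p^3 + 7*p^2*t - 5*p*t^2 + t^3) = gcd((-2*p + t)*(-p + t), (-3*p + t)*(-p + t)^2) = p - t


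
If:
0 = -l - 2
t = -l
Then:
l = -2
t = 2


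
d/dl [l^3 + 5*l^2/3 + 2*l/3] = 3*l^2 + 10*l/3 + 2/3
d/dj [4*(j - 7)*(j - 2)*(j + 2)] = 12*j^2 - 56*j - 16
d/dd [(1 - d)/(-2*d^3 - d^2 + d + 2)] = (-4*d - 3)/(4*d^4 + 12*d^3 + 17*d^2 + 12*d + 4)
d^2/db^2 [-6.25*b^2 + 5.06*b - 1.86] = -12.5000000000000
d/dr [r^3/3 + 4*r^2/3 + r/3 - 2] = r^2 + 8*r/3 + 1/3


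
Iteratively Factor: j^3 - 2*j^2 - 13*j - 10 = (j - 5)*(j^2 + 3*j + 2) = (j - 5)*(j + 1)*(j + 2)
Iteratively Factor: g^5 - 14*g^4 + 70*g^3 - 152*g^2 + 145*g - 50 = (g - 1)*(g^4 - 13*g^3 + 57*g^2 - 95*g + 50) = (g - 2)*(g - 1)*(g^3 - 11*g^2 + 35*g - 25) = (g - 5)*(g - 2)*(g - 1)*(g^2 - 6*g + 5) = (g - 5)^2*(g - 2)*(g - 1)*(g - 1)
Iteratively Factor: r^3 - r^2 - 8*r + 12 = (r - 2)*(r^2 + r - 6) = (r - 2)*(r + 3)*(r - 2)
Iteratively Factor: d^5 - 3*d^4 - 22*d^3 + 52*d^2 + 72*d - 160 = (d - 2)*(d^4 - d^3 - 24*d^2 + 4*d + 80) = (d - 2)*(d + 4)*(d^3 - 5*d^2 - 4*d + 20) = (d - 2)^2*(d + 4)*(d^2 - 3*d - 10) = (d - 5)*(d - 2)^2*(d + 4)*(d + 2)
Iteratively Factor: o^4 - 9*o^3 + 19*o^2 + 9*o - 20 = (o - 4)*(o^3 - 5*o^2 - o + 5) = (o - 4)*(o - 1)*(o^2 - 4*o - 5) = (o - 4)*(o - 1)*(o + 1)*(o - 5)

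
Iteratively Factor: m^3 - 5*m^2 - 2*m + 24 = (m + 2)*(m^2 - 7*m + 12) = (m - 4)*(m + 2)*(m - 3)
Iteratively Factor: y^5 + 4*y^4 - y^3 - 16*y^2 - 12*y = (y + 2)*(y^4 + 2*y^3 - 5*y^2 - 6*y) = (y + 1)*(y + 2)*(y^3 + y^2 - 6*y) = (y + 1)*(y + 2)*(y + 3)*(y^2 - 2*y) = y*(y + 1)*(y + 2)*(y + 3)*(y - 2)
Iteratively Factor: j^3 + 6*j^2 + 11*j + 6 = (j + 2)*(j^2 + 4*j + 3) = (j + 1)*(j + 2)*(j + 3)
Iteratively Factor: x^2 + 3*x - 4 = (x - 1)*(x + 4)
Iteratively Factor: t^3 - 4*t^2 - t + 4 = (t - 1)*(t^2 - 3*t - 4) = (t - 4)*(t - 1)*(t + 1)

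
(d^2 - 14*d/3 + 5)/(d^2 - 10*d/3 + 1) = (3*d - 5)/(3*d - 1)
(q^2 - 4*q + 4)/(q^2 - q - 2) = (q - 2)/(q + 1)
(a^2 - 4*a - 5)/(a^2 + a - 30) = (a + 1)/(a + 6)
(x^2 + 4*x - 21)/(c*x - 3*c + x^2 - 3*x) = (x + 7)/(c + x)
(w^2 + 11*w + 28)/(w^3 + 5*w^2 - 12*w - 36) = (w^2 + 11*w + 28)/(w^3 + 5*w^2 - 12*w - 36)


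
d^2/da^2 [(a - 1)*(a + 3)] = 2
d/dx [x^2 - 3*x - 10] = 2*x - 3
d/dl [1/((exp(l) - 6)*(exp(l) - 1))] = (7 - 2*exp(l))*exp(l)/(exp(4*l) - 14*exp(3*l) + 61*exp(2*l) - 84*exp(l) + 36)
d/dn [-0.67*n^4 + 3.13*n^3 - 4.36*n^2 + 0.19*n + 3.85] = -2.68*n^3 + 9.39*n^2 - 8.72*n + 0.19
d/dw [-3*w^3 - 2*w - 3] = -9*w^2 - 2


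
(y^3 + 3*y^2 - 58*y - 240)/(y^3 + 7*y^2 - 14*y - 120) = (y - 8)/(y - 4)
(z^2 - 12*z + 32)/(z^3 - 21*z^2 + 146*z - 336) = (z - 4)/(z^2 - 13*z + 42)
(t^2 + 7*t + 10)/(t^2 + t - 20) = (t + 2)/(t - 4)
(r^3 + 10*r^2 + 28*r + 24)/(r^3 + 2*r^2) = 1 + 8/r + 12/r^2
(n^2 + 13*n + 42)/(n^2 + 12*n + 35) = (n + 6)/(n + 5)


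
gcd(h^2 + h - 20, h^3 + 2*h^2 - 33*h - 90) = h + 5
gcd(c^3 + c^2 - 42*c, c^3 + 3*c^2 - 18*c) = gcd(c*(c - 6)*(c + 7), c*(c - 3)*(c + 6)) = c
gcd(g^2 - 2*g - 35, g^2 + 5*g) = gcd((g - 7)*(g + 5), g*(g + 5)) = g + 5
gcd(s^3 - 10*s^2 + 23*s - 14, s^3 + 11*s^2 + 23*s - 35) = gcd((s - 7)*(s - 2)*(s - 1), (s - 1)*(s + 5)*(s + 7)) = s - 1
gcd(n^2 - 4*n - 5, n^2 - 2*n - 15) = n - 5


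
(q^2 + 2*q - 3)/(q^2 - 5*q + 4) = (q + 3)/(q - 4)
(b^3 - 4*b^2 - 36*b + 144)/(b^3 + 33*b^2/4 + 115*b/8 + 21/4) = 8*(b^2 - 10*b + 24)/(8*b^2 + 18*b + 7)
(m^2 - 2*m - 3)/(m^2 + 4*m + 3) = (m - 3)/(m + 3)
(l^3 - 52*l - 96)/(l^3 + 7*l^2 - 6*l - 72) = (l^2 - 6*l - 16)/(l^2 + l - 12)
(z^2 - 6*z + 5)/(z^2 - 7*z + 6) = (z - 5)/(z - 6)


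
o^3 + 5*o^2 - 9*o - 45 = (o - 3)*(o + 3)*(o + 5)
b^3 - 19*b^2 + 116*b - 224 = (b - 8)*(b - 7)*(b - 4)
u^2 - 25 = (u - 5)*(u + 5)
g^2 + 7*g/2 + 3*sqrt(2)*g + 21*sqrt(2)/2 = (g + 7/2)*(g + 3*sqrt(2))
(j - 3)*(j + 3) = j^2 - 9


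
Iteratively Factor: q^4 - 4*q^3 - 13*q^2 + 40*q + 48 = (q - 4)*(q^3 - 13*q - 12) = (q - 4)*(q + 3)*(q^2 - 3*q - 4) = (q - 4)^2*(q + 3)*(q + 1)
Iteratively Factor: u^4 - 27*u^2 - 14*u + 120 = (u + 4)*(u^3 - 4*u^2 - 11*u + 30) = (u + 3)*(u + 4)*(u^2 - 7*u + 10) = (u - 5)*(u + 3)*(u + 4)*(u - 2)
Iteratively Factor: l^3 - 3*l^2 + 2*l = (l)*(l^2 - 3*l + 2) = l*(l - 1)*(l - 2)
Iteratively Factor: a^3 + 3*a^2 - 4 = (a - 1)*(a^2 + 4*a + 4) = (a - 1)*(a + 2)*(a + 2)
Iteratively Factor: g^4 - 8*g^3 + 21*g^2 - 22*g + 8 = (g - 1)*(g^3 - 7*g^2 + 14*g - 8) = (g - 4)*(g - 1)*(g^2 - 3*g + 2) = (g - 4)*(g - 1)^2*(g - 2)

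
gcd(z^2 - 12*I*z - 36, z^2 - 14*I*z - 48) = z - 6*I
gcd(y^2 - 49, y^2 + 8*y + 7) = y + 7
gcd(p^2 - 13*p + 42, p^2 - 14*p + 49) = p - 7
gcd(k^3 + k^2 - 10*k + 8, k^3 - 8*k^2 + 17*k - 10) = k^2 - 3*k + 2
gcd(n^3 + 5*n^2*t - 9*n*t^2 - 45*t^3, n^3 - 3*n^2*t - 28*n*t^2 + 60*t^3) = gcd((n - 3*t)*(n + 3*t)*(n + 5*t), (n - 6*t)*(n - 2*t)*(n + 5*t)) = n + 5*t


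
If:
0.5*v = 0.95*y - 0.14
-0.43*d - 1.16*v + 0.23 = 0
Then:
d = 1.29023255813953 - 5.12558139534884*y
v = 1.9*y - 0.28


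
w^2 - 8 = (w - 2*sqrt(2))*(w + 2*sqrt(2))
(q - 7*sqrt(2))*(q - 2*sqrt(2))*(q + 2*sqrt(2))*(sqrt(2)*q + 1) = sqrt(2)*q^4 - 13*q^3 - 15*sqrt(2)*q^2 + 104*q + 56*sqrt(2)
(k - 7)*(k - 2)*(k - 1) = k^3 - 10*k^2 + 23*k - 14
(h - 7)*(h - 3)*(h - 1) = h^3 - 11*h^2 + 31*h - 21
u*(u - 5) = u^2 - 5*u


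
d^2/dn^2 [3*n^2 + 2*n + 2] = 6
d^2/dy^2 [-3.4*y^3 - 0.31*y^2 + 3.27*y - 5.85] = -20.4*y - 0.62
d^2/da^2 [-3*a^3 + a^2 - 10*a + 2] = 2 - 18*a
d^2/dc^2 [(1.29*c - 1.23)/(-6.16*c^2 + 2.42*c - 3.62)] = (-(1.29*c - 1.23)*(12.32*c - 2.42)*(24.64*c - 4.84) + (47.6784*c - 21.3972)*(6.16*c^2 - 2.42*c + 3.62))/(6.16*c^2 - 2.42*c + 3.62)^3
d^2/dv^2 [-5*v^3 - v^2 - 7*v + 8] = -30*v - 2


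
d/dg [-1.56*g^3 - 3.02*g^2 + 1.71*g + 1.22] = -4.68*g^2 - 6.04*g + 1.71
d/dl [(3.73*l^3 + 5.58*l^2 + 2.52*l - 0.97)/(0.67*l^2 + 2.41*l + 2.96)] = (2.4991*l^4 + 17.9786*l^3 + 44.8818*l^2 + 34.3334*l + 9.7969)/(0.4489*l^4 + 3.2294*l^3 + 9.7745*l^2 + 14.2672*l + 8.7616)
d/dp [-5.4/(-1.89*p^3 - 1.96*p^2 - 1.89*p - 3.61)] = (-30.618*p^2 - 21.168*p - 10.206)/(1.89*p^3 + 1.96*p^2 + 1.89*p + 3.61)^2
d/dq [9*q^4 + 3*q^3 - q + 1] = 36*q^3 + 9*q^2 - 1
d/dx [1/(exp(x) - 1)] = -1/(4*sinh(x/2)^2)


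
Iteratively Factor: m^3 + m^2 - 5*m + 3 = (m + 3)*(m^2 - 2*m + 1) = (m - 1)*(m + 3)*(m - 1)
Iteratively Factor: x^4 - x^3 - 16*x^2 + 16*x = (x - 1)*(x^3 - 16*x) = x*(x - 1)*(x^2 - 16) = x*(x - 4)*(x - 1)*(x + 4)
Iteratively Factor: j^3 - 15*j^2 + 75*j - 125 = (j - 5)*(j^2 - 10*j + 25) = (j - 5)^2*(j - 5)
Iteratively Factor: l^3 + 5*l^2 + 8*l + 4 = (l + 1)*(l^2 + 4*l + 4) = (l + 1)*(l + 2)*(l + 2)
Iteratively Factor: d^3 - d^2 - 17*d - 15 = (d - 5)*(d^2 + 4*d + 3) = (d - 5)*(d + 1)*(d + 3)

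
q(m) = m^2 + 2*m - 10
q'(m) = 2*m + 2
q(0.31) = -9.28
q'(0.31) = 2.62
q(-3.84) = -2.93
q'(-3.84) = -5.68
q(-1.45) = -10.80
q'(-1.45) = -0.90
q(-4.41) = 0.63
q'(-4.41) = -6.82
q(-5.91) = 13.11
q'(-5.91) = -9.82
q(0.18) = -9.61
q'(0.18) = 2.36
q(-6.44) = 18.59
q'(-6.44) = -10.88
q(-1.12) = -10.99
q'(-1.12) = -0.24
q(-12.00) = 110.00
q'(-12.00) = -22.00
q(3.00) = 5.00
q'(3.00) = 8.00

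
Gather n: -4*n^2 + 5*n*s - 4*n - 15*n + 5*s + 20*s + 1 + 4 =-4*n^2 + n*(5*s - 19) + 25*s + 5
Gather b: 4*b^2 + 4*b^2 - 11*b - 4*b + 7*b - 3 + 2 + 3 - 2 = 8*b^2 - 8*b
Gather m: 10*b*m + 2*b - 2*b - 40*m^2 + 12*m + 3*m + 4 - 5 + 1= -40*m^2 + m*(10*b + 15)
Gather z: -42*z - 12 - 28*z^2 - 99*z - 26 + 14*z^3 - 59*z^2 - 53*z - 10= 14*z^3 - 87*z^2 - 194*z - 48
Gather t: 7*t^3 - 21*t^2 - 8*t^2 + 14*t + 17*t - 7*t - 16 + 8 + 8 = 7*t^3 - 29*t^2 + 24*t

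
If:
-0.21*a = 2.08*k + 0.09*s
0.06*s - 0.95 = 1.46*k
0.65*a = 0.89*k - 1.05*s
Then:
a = 14.92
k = -1.07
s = -10.14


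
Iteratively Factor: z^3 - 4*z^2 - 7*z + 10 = (z - 1)*(z^2 - 3*z - 10) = (z - 5)*(z - 1)*(z + 2)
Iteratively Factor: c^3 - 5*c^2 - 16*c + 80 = (c - 5)*(c^2 - 16) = (c - 5)*(c + 4)*(c - 4)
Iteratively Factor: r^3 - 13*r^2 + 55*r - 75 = (r - 5)*(r^2 - 8*r + 15) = (r - 5)*(r - 3)*(r - 5)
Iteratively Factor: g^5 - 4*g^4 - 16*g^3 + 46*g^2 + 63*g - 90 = (g - 1)*(g^4 - 3*g^3 - 19*g^2 + 27*g + 90) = (g - 1)*(g + 3)*(g^3 - 6*g^2 - g + 30) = (g - 3)*(g - 1)*(g + 3)*(g^2 - 3*g - 10) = (g - 3)*(g - 1)*(g + 2)*(g + 3)*(g - 5)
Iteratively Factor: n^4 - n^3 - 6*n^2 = (n - 3)*(n^3 + 2*n^2) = (n - 3)*(n + 2)*(n^2) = n*(n - 3)*(n + 2)*(n)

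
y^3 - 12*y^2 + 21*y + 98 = (y - 7)^2*(y + 2)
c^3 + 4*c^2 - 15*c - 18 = (c - 3)*(c + 1)*(c + 6)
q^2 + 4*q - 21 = (q - 3)*(q + 7)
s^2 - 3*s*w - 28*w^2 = (s - 7*w)*(s + 4*w)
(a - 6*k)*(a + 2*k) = a^2 - 4*a*k - 12*k^2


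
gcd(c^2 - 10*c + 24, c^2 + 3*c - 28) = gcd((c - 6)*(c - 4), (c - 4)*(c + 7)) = c - 4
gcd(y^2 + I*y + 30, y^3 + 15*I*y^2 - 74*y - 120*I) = y + 6*I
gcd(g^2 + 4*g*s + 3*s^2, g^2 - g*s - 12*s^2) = g + 3*s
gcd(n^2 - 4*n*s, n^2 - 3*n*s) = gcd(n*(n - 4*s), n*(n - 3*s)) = n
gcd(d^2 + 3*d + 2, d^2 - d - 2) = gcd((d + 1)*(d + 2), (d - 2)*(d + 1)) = d + 1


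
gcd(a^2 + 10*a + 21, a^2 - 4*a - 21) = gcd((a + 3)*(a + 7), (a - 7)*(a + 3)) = a + 3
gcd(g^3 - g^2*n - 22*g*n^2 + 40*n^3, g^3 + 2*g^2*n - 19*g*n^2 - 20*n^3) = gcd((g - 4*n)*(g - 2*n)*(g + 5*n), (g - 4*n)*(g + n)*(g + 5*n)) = g^2 + g*n - 20*n^2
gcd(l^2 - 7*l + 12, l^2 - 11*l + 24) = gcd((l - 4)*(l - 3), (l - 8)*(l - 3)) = l - 3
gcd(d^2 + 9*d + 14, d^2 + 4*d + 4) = d + 2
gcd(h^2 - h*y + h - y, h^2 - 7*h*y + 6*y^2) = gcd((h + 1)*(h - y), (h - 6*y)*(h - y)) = -h + y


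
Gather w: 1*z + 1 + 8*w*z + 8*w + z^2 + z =w*(8*z + 8) + z^2 + 2*z + 1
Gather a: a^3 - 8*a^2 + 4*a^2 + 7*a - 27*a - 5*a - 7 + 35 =a^3 - 4*a^2 - 25*a + 28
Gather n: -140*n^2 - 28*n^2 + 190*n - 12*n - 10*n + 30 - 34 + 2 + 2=-168*n^2 + 168*n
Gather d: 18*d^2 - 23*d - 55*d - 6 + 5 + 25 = 18*d^2 - 78*d + 24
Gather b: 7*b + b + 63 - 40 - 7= 8*b + 16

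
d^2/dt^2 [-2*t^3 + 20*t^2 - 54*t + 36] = 40 - 12*t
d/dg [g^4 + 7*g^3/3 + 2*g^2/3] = g*(12*g^2 + 21*g + 4)/3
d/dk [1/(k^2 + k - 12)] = (-2*k - 1)/(k^2 + k - 12)^2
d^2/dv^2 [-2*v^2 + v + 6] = -4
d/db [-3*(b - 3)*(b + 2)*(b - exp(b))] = 3*b^2*exp(b) - 9*b^2 + 3*b*exp(b) + 6*b - 21*exp(b) + 18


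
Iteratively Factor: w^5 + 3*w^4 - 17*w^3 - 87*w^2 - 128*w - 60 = (w + 3)*(w^4 - 17*w^2 - 36*w - 20) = (w + 2)*(w + 3)*(w^3 - 2*w^2 - 13*w - 10) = (w - 5)*(w + 2)*(w + 3)*(w^2 + 3*w + 2) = (w - 5)*(w + 2)^2*(w + 3)*(w + 1)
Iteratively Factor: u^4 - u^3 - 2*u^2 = (u + 1)*(u^3 - 2*u^2) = u*(u + 1)*(u^2 - 2*u) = u^2*(u + 1)*(u - 2)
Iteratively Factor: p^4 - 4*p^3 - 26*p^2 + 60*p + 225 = (p - 5)*(p^3 + p^2 - 21*p - 45) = (p - 5)*(p + 3)*(p^2 - 2*p - 15) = (p - 5)*(p + 3)^2*(p - 5)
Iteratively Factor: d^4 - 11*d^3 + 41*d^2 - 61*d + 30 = (d - 3)*(d^3 - 8*d^2 + 17*d - 10) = (d - 5)*(d - 3)*(d^2 - 3*d + 2) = (d - 5)*(d - 3)*(d - 1)*(d - 2)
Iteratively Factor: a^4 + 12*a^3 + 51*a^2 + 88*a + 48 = (a + 3)*(a^3 + 9*a^2 + 24*a + 16) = (a + 3)*(a + 4)*(a^2 + 5*a + 4) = (a + 3)*(a + 4)^2*(a + 1)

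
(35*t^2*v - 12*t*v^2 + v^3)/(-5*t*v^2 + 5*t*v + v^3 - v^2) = (-7*t + v)/(v - 1)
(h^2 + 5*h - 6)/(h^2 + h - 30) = (h - 1)/(h - 5)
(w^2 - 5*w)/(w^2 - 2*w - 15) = w/(w + 3)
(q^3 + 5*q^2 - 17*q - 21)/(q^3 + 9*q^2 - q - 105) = (q + 1)/(q + 5)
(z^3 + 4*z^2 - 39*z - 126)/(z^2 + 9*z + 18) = (z^2 + z - 42)/(z + 6)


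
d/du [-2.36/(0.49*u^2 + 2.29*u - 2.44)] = (2.3128*u + 5.4044)/(0.49*u^2 + 2.29*u - 2.44)^2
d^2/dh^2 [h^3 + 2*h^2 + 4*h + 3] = 6*h + 4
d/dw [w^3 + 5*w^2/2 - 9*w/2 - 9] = 3*w^2 + 5*w - 9/2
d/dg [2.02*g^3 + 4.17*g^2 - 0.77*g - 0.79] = 6.06*g^2 + 8.34*g - 0.77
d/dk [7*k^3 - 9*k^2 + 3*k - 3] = 21*k^2 - 18*k + 3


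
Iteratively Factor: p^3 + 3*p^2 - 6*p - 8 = (p - 2)*(p^2 + 5*p + 4) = (p - 2)*(p + 4)*(p + 1)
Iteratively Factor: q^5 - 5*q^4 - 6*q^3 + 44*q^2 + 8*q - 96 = (q - 4)*(q^4 - q^3 - 10*q^2 + 4*q + 24) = (q - 4)*(q - 3)*(q^3 + 2*q^2 - 4*q - 8) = (q - 4)*(q - 3)*(q + 2)*(q^2 - 4) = (q - 4)*(q - 3)*(q - 2)*(q + 2)*(q + 2)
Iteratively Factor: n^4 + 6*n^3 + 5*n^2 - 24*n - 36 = (n - 2)*(n^3 + 8*n^2 + 21*n + 18) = (n - 2)*(n + 2)*(n^2 + 6*n + 9) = (n - 2)*(n + 2)*(n + 3)*(n + 3)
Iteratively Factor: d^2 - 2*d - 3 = (d - 3)*(d + 1)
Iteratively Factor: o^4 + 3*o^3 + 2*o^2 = (o)*(o^3 + 3*o^2 + 2*o) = o*(o + 1)*(o^2 + 2*o) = o^2*(o + 1)*(o + 2)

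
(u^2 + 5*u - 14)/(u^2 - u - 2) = (u + 7)/(u + 1)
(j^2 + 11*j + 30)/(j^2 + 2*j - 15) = (j + 6)/(j - 3)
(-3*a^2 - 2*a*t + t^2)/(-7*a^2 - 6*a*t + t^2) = (-3*a + t)/(-7*a + t)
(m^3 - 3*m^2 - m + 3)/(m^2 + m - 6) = (m^3 - 3*m^2 - m + 3)/(m^2 + m - 6)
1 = 1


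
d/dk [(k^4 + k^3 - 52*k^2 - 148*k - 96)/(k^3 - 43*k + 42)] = (k^6 - 77*k^4 + 378*k^3 + 2650*k^2 - 4368*k - 10344)/(k^6 - 86*k^4 + 84*k^3 + 1849*k^2 - 3612*k + 1764)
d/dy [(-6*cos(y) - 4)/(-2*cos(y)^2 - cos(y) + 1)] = 2*(-6*sin(y)^2 + 8*cos(y) + 11)*sin(y)/(cos(y) + cos(2*y))^2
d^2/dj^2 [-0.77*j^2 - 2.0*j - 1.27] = -1.54000000000000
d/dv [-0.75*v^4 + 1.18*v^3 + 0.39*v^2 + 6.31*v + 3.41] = -3.0*v^3 + 3.54*v^2 + 0.78*v + 6.31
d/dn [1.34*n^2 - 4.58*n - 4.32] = 2.68*n - 4.58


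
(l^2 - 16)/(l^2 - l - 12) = (l + 4)/(l + 3)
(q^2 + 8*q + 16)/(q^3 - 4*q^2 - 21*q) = (q^2 + 8*q + 16)/(q*(q^2 - 4*q - 21))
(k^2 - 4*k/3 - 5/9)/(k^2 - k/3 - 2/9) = (3*k - 5)/(3*k - 2)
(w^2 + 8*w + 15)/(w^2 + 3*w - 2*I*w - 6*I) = (w + 5)/(w - 2*I)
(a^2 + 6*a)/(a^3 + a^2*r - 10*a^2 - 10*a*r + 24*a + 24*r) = a*(a + 6)/(a^3 + a^2*r - 10*a^2 - 10*a*r + 24*a + 24*r)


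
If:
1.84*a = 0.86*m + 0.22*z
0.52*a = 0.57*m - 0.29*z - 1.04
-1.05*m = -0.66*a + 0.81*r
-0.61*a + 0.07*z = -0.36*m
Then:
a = -0.42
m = -0.12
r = -0.19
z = -3.06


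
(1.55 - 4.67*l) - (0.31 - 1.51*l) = 1.24 - 3.16*l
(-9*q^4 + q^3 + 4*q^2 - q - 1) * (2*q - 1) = -18*q^5 + 11*q^4 + 7*q^3 - 6*q^2 - q + 1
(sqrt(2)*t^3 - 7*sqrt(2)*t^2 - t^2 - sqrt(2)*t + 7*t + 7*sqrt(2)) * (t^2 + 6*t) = sqrt(2)*t^5 - sqrt(2)*t^4 - t^4 - 43*sqrt(2)*t^3 + t^3 + sqrt(2)*t^2 + 42*t^2 + 42*sqrt(2)*t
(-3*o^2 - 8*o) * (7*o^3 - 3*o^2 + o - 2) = -21*o^5 - 47*o^4 + 21*o^3 - 2*o^2 + 16*o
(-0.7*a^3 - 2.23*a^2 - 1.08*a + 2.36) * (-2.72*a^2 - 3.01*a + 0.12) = 1.904*a^5 + 8.1726*a^4 + 9.5659*a^3 - 3.436*a^2 - 7.2332*a + 0.2832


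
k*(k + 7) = k^2 + 7*k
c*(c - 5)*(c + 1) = c^3 - 4*c^2 - 5*c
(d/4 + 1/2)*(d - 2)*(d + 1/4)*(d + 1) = d^4/4 + 5*d^3/16 - 15*d^2/16 - 5*d/4 - 1/4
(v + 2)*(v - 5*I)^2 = v^3 + 2*v^2 - 10*I*v^2 - 25*v - 20*I*v - 50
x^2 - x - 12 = (x - 4)*(x + 3)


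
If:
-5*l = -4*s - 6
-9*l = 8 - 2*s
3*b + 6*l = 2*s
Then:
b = 38/39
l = -22/13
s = -47/13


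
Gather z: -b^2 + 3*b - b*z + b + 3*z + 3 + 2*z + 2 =-b^2 + 4*b + z*(5 - b) + 5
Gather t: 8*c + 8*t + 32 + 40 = 8*c + 8*t + 72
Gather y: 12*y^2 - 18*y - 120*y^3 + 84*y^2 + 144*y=-120*y^3 + 96*y^2 + 126*y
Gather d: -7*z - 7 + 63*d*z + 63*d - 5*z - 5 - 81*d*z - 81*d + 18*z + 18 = d*(-18*z - 18) + 6*z + 6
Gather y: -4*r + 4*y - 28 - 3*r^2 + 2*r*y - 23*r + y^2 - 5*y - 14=-3*r^2 - 27*r + y^2 + y*(2*r - 1) - 42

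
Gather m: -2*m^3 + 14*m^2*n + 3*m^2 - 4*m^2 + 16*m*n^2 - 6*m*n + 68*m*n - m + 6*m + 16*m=-2*m^3 + m^2*(14*n - 1) + m*(16*n^2 + 62*n + 21)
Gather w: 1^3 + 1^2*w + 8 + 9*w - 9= 10*w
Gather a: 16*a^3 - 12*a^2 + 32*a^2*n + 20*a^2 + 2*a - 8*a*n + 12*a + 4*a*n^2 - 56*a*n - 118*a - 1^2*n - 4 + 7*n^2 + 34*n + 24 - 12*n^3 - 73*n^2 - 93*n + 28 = 16*a^3 + a^2*(32*n + 8) + a*(4*n^2 - 64*n - 104) - 12*n^3 - 66*n^2 - 60*n + 48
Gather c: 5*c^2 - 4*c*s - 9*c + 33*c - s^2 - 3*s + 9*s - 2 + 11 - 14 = 5*c^2 + c*(24 - 4*s) - s^2 + 6*s - 5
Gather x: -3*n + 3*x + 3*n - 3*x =0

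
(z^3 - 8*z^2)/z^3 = (z - 8)/z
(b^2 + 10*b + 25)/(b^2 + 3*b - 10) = (b + 5)/(b - 2)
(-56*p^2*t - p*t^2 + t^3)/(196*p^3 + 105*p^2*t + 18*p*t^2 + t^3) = t*(-8*p + t)/(28*p^2 + 11*p*t + t^2)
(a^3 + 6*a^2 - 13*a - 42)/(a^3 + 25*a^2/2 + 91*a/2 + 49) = 2*(a - 3)/(2*a + 7)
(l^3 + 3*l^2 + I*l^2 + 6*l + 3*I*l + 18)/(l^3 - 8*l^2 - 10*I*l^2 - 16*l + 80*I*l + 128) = (l^2 + 3*l*(1 + I) + 9*I)/(l^2 - 8*l*(1 + I) + 64*I)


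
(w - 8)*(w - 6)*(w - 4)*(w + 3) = w^4 - 15*w^3 + 50*w^2 + 120*w - 576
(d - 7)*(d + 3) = d^2 - 4*d - 21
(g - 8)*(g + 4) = g^2 - 4*g - 32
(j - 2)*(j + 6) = j^2 + 4*j - 12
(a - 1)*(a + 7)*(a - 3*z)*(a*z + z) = a^4*z - 3*a^3*z^2 + 7*a^3*z - 21*a^2*z^2 - a^2*z + 3*a*z^2 - 7*a*z + 21*z^2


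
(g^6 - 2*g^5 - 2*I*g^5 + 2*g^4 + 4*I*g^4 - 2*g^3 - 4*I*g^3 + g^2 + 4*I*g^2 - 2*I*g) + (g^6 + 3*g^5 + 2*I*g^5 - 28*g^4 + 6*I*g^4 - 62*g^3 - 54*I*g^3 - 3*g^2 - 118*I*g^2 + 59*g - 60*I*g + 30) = 2*g^6 + g^5 - 26*g^4 + 10*I*g^4 - 64*g^3 - 58*I*g^3 - 2*g^2 - 114*I*g^2 + 59*g - 62*I*g + 30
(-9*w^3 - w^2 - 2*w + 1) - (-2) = -9*w^3 - w^2 - 2*w + 3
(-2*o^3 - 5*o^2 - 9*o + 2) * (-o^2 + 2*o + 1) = 2*o^5 + o^4 - 3*o^3 - 25*o^2 - 5*o + 2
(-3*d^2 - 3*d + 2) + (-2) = -3*d^2 - 3*d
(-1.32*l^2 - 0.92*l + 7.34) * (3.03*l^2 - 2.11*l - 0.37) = -3.9996*l^4 - 0.00239999999999974*l^3 + 24.6698*l^2 - 15.147*l - 2.7158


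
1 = 1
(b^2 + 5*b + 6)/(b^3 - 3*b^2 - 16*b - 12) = (b + 3)/(b^2 - 5*b - 6)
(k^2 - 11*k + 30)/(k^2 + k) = (k^2 - 11*k + 30)/(k*(k + 1))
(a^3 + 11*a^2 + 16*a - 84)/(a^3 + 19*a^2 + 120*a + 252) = (a - 2)/(a + 6)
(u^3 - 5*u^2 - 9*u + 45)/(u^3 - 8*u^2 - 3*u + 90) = (u - 3)/(u - 6)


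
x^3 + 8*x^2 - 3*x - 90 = (x - 3)*(x + 5)*(x + 6)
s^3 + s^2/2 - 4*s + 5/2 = (s - 1)^2*(s + 5/2)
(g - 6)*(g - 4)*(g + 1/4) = g^3 - 39*g^2/4 + 43*g/2 + 6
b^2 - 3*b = b*(b - 3)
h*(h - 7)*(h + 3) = h^3 - 4*h^2 - 21*h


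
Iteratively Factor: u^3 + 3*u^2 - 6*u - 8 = (u - 2)*(u^2 + 5*u + 4) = (u - 2)*(u + 1)*(u + 4)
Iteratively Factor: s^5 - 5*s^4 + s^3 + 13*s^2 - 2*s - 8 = (s - 2)*(s^4 - 3*s^3 - 5*s^2 + 3*s + 4) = (s - 4)*(s - 2)*(s^3 + s^2 - s - 1) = (s - 4)*(s - 2)*(s - 1)*(s^2 + 2*s + 1) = (s - 4)*(s - 2)*(s - 1)*(s + 1)*(s + 1)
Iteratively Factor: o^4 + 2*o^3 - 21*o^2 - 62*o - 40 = (o + 1)*(o^3 + o^2 - 22*o - 40) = (o + 1)*(o + 2)*(o^2 - o - 20) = (o - 5)*(o + 1)*(o + 2)*(o + 4)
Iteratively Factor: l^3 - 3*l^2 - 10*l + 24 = (l - 4)*(l^2 + l - 6) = (l - 4)*(l - 2)*(l + 3)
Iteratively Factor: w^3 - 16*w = (w - 4)*(w^2 + 4*w) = w*(w - 4)*(w + 4)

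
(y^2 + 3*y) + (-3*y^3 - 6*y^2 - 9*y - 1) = -3*y^3 - 5*y^2 - 6*y - 1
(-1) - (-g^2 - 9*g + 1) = g^2 + 9*g - 2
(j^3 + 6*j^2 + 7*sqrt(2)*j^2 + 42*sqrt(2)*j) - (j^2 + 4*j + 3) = j^3 + 5*j^2 + 7*sqrt(2)*j^2 - 4*j + 42*sqrt(2)*j - 3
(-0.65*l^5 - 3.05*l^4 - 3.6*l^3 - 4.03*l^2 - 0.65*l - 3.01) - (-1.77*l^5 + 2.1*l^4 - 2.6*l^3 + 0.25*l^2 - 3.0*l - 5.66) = 1.12*l^5 - 5.15*l^4 - 1.0*l^3 - 4.28*l^2 + 2.35*l + 2.65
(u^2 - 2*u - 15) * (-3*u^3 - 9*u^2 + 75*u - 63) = -3*u^5 - 3*u^4 + 138*u^3 - 78*u^2 - 999*u + 945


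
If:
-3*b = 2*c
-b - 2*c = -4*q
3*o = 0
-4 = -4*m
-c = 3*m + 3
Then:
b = 4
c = -6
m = 1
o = 0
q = -2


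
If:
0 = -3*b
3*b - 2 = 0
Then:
No Solution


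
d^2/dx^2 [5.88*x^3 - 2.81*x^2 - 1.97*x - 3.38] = 35.28*x - 5.62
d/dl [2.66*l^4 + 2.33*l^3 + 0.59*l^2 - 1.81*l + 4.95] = 10.64*l^3 + 6.99*l^2 + 1.18*l - 1.81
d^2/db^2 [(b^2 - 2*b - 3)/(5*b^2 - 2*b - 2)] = 10*(-8*b^3 - 39*b^2 + 6*b - 6)/(125*b^6 - 150*b^5 - 90*b^4 + 112*b^3 + 36*b^2 - 24*b - 8)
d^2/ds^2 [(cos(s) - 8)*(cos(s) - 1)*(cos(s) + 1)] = cos(s)/4 + 16*cos(2*s) - 9*cos(3*s)/4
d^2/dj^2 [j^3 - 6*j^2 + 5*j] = 6*j - 12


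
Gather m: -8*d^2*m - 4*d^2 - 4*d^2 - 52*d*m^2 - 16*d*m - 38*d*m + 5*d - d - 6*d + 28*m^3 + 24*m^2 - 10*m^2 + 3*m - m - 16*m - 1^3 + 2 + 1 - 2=-8*d^2 - 2*d + 28*m^3 + m^2*(14 - 52*d) + m*(-8*d^2 - 54*d - 14)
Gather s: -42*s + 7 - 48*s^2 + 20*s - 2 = -48*s^2 - 22*s + 5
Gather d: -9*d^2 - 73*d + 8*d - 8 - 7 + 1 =-9*d^2 - 65*d - 14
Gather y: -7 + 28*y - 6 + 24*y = 52*y - 13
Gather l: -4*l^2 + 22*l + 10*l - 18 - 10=-4*l^2 + 32*l - 28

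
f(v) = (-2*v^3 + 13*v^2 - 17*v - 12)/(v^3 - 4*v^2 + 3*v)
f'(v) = (-6*v^2 + 26*v - 17)/(v^3 - 4*v^2 + 3*v) + (-3*v^2 + 8*v - 3)*(-2*v^3 + 13*v^2 - 17*v - 12)/(v^3 - 4*v^2 + 3*v)^2 = (-5*v^2 - 8*v + 4)/(v^2*(v^2 - 2*v + 1))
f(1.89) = 6.00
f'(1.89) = -10.24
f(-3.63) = -2.84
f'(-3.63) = -0.12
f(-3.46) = -2.86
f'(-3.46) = -0.12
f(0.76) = -44.76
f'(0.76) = -149.32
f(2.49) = 2.43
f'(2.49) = -3.41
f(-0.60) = -0.96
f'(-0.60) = 7.60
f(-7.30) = -2.54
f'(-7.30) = -0.06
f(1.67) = 9.04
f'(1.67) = -18.61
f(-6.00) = -2.62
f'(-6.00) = -0.07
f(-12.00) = -2.36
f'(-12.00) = -0.03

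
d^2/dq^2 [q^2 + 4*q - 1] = 2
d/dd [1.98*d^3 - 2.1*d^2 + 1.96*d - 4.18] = 5.94*d^2 - 4.2*d + 1.96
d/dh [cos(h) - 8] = -sin(h)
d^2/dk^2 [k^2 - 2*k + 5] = 2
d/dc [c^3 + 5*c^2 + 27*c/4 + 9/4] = 3*c^2 + 10*c + 27/4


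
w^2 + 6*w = w*(w + 6)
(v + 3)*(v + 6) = v^2 + 9*v + 18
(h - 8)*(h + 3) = h^2 - 5*h - 24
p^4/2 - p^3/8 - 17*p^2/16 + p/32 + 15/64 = (p/2 + 1/4)*(p - 3/2)*(p - 1/2)*(p + 5/4)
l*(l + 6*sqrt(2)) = l^2 + 6*sqrt(2)*l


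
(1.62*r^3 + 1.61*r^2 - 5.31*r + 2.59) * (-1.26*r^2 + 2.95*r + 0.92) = -2.0412*r^5 + 2.7504*r^4 + 12.9305*r^3 - 17.4467*r^2 + 2.7553*r + 2.3828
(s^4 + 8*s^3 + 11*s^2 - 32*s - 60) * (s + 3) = s^5 + 11*s^4 + 35*s^3 + s^2 - 156*s - 180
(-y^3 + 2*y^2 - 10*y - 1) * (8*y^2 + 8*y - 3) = -8*y^5 + 8*y^4 - 61*y^3 - 94*y^2 + 22*y + 3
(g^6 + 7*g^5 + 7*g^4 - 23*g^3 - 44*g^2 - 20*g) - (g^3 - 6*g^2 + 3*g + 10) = g^6 + 7*g^5 + 7*g^4 - 24*g^3 - 38*g^2 - 23*g - 10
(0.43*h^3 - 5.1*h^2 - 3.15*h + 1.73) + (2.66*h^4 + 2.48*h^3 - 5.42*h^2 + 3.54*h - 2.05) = 2.66*h^4 + 2.91*h^3 - 10.52*h^2 + 0.39*h - 0.32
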